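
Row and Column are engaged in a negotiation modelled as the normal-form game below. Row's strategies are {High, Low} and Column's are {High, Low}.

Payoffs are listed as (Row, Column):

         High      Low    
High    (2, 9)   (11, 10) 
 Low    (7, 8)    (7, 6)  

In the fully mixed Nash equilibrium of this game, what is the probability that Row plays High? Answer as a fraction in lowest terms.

2/3

Let r be the probability that Row plays High. In a completely mixed equilibrium, Column must be indifferent between High and Low.
Column's expected payoff from High is 9r + 8(1−r); from Low it is 10r + 6(1−r).
Setting these equal: r + 8 = 4r + 6, so r = 2/3.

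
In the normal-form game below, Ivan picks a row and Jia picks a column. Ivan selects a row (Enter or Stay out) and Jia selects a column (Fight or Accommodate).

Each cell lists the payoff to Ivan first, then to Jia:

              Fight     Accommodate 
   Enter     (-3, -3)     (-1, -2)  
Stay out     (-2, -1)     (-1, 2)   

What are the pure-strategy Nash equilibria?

(Enter, Accommodate) and (Stay out, Accommodate)

(Enter, Fight): Ivan prefers Stay out (-2 > -3); Jia prefers Accommodate (-2 > -3) — not an equilibrium.
(Enter, Accommodate): Ivan gets -1 ≥ -1 from Stay out, and Jia gets -2 ≥ -3 from Fight — Nash equilibrium.
(Stay out, Fight): Jia prefers Accommodate (2 > -1) — not an equilibrium.
(Stay out, Accommodate): Ivan gets -1 ≥ -1 from Enter, and Jia gets 2 ≥ -1 from Fight — Nash equilibrium.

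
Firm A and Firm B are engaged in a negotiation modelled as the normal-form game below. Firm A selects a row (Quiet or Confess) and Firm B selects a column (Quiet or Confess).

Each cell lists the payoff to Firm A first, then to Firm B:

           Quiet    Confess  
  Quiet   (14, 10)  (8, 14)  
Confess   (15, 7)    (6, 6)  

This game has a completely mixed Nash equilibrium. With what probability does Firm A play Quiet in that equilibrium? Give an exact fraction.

Let r be the probability that Firm A plays Quiet. In a completely mixed equilibrium, Firm B must be indifferent between Quiet and Confess.
Firm B's expected payoff from Quiet is 10r + 7(1−r); from Confess it is 14r + 6(1−r).
Setting these equal: 3r + 7 = 8r + 6, so r = 1/5.

1/5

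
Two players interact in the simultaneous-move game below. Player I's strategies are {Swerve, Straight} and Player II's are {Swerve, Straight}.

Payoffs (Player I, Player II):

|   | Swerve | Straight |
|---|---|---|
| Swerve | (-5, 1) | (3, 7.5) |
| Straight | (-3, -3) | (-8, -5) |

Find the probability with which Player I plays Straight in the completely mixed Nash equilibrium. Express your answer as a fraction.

13/17

Let x be the probability that Player I plays Swerve. In a completely mixed equilibrium, Player II must be indifferent between Swerve and Straight.
Player II's expected payoff from Swerve is x − 3(1−x); from Straight it is 7.5x − 5(1−x).
Setting these equal: 4x − 3 = 12.5x − 5, so x = 4/17.
Therefore Player I plays Straight with probability 1 − 4/17 = 13/17.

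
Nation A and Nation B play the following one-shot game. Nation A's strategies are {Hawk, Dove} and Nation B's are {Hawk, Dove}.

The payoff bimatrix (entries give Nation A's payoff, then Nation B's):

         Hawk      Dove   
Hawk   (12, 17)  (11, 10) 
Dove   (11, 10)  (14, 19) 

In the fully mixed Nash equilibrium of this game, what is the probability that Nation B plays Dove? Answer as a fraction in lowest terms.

1/4

Let q be the probability that Nation B plays Hawk. In a completely mixed equilibrium, Nation A must be indifferent between Hawk and Dove.
Nation A's expected payoff from Hawk is 12q + 11(1−q); from Dove it is 11q + 14(1−q).
Setting these equal: q + 11 = −3q + 14, so q = 3/4.
Therefore Nation B plays Dove with probability 1 − 3/4 = 1/4.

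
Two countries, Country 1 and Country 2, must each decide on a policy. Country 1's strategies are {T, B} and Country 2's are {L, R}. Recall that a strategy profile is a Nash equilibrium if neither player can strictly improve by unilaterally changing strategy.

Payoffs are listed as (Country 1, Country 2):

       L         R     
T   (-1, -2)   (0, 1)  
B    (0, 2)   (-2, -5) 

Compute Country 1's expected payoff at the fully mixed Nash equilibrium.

First find q, the probability Country 2 plays L, from Country 1's indifference between T and B: −q = −2(1−q), giving q = 2/3.
Since Country 1 is indifferent in equilibrium, Country 1's expected payoff equals the payoff from either row against (2/3, 1/3). Using T: −(2/3) = -2/3.

-2/3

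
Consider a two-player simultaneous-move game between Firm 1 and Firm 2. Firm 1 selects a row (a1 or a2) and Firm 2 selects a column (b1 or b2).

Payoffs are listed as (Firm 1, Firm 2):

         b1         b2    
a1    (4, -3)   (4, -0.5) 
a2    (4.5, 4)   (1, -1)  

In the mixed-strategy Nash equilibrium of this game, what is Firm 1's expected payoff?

First find q, the probability Firm 2 plays b1, from Firm 1's indifference between a1 and a2: 4q + 4(1−q) = 4.5q + (1−q), giving q = 6/7.
Since Firm 1 is indifferent in equilibrium, Firm 1's expected payoff equals the payoff from either row against (6/7, 1/7). Using a1: 4(6/7) + 4(1/7) = 4.

4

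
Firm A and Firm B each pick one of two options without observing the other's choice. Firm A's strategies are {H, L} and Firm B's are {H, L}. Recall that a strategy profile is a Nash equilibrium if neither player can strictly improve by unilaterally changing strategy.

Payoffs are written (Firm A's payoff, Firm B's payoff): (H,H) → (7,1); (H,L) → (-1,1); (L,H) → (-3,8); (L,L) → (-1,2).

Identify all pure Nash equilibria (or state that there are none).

(H, H) and (H, L)

(H, H): Firm A gets 7 ≥ -3 from L, and Firm B gets 1 ≥ 1 from L — Nash equilibrium.
(H, L): Firm A gets -1 ≥ -1 from L, and Firm B gets 1 ≥ 1 from H — Nash equilibrium.
(L, H): Firm A prefers H (7 > -3) — not an equilibrium.
(L, L): Firm B prefers H (8 > 2) — not an equilibrium.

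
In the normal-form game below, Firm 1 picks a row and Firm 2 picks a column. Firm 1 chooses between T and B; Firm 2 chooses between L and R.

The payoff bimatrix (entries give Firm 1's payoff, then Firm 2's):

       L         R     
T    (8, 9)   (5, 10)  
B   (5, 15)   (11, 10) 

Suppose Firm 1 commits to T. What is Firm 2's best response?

Against T, Firm 2 earns 9 from L and 10 from R.
So R is the best response.

R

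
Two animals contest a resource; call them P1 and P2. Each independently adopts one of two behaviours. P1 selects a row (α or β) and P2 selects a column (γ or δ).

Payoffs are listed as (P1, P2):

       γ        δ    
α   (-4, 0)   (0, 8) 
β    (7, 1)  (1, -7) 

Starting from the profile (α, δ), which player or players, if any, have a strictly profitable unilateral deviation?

P1 at (α, δ) earns 0; deviating to β yields 1 — a strict improvement.
P2 earns 8; deviating to γ yields 0 — not better.
Only P1 has a strictly profitable deviation.

P1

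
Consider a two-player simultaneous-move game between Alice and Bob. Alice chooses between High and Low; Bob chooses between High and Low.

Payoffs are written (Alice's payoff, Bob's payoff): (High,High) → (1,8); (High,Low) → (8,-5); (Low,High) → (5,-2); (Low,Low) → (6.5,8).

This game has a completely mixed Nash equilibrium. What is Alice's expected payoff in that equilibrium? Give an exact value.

First find q, the probability Bob plays High, from Alice's indifference between High and Low: q + 8(1−q) = 5q + 6.5(1−q), giving q = 3/11.
Since Alice is indifferent in equilibrium, Alice's expected payoff equals the payoff from either row against (3/11, 8/11). Using High: (3/11) + 8(8/11) = 67/11.

67/11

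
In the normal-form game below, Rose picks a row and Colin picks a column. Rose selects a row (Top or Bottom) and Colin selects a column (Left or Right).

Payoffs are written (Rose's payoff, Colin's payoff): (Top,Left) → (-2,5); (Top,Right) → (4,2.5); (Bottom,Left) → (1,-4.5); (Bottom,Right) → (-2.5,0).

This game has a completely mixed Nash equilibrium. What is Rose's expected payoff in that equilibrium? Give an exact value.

First find y, the probability Colin plays Left, from Rose's indifference between Top and Bottom: −2y + 4(1−y) = y − 2.5(1−y), giving y = 13/19.
Since Rose is indifferent in equilibrium, Rose's expected payoff equals the payoff from either row against (13/19, 6/19). Using Top: −2(13/19) + 4(6/19) = -2/19.

-2/19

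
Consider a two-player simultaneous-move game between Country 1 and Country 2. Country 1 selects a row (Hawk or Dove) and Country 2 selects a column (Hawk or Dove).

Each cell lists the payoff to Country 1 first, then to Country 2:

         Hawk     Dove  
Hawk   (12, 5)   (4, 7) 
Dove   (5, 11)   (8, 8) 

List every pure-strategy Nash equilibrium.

(Hawk, Hawk): Country 2 prefers Dove (7 > 5) — not an equilibrium.
(Hawk, Dove): Country 1 prefers Dove (8 > 4) — not an equilibrium.
(Dove, Hawk): Country 1 prefers Hawk (12 > 5) — not an equilibrium.
(Dove, Dove): Country 2 prefers Hawk (11 > 8) — not an equilibrium.

none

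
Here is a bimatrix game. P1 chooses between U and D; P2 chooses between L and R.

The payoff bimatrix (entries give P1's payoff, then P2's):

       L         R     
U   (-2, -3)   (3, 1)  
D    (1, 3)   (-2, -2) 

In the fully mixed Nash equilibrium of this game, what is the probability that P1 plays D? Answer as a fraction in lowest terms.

4/9

Let p be the probability that P1 plays U. In a completely mixed equilibrium, P2 must be indifferent between L and R.
P2's expected payoff from L is −3p + 3(1−p); from R it is p − 2(1−p).
Setting these equal: −6p + 3 = 3p − 2, so p = 5/9.
Therefore P1 plays D with probability 1 − 5/9 = 4/9.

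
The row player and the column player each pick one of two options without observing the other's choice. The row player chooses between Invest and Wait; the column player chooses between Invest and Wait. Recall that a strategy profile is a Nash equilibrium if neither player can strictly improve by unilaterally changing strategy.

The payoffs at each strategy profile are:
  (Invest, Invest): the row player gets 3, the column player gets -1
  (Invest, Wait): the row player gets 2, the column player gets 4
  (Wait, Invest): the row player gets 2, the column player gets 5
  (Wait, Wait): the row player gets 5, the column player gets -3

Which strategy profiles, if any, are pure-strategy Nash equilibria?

none

(Invest, Invest): the column player prefers Wait (4 > -1) — not an equilibrium.
(Invest, Wait): the row player prefers Wait (5 > 2) — not an equilibrium.
(Wait, Invest): the row player prefers Invest (3 > 2) — not an equilibrium.
(Wait, Wait): the column player prefers Invest (5 > -3) — not an equilibrium.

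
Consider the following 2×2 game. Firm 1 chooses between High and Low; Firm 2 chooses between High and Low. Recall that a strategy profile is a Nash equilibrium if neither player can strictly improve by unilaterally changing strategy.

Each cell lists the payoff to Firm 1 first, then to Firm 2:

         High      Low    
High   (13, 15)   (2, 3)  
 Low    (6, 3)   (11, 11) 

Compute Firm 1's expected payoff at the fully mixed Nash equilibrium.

131/16

First find q, the probability Firm 2 plays High, from Firm 1's indifference between High and Low: 13q + 2(1−q) = 6q + 11(1−q), giving q = 9/16.
Since Firm 1 is indifferent in equilibrium, Firm 1's expected payoff equals the payoff from either row against (9/16, 7/16). Using High: 13(9/16) + 2(7/16) = 131/16.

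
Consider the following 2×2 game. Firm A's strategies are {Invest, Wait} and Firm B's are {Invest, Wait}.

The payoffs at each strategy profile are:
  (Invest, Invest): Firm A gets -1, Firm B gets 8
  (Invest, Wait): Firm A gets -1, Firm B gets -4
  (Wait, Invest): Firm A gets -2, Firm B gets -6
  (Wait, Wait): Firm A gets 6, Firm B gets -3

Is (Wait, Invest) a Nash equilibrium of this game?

No

At (Wait, Invest), Firm A earns -2; switching to Invest would give -1, so Firm A would deviate.
Firm B earns -6; switching to Wait would give -3, so Firm B would deviate.
Since at least one player can profitably deviate, this is not a Nash equilibrium.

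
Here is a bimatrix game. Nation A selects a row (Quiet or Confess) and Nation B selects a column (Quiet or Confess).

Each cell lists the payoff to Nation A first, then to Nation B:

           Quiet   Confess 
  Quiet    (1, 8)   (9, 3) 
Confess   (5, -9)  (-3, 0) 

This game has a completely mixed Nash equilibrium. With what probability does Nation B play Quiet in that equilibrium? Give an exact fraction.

Let c be the probability that Nation B plays Quiet. In a completely mixed equilibrium, Nation A must be indifferent between Quiet and Confess.
Nation A's expected payoff from Quiet is c + 9(1−c); from Confess it is 5c − 3(1−c).
Setting these equal: −8c + 9 = 8c − 3, so c = 3/4.

3/4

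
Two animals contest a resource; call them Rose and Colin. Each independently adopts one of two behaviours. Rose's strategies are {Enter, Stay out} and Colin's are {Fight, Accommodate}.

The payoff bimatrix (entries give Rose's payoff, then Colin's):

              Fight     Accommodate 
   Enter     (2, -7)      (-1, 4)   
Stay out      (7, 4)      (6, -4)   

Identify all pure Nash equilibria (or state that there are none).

(Enter, Fight): Rose prefers Stay out (7 > 2); Colin prefers Accommodate (4 > -7) — not an equilibrium.
(Enter, Accommodate): Rose prefers Stay out (6 > -1) — not an equilibrium.
(Stay out, Fight): Rose gets 7 ≥ 2 from Enter, and Colin gets 4 ≥ -4 from Accommodate — Nash equilibrium.
(Stay out, Accommodate): Colin prefers Fight (4 > -4) — not an equilibrium.

(Stay out, Fight)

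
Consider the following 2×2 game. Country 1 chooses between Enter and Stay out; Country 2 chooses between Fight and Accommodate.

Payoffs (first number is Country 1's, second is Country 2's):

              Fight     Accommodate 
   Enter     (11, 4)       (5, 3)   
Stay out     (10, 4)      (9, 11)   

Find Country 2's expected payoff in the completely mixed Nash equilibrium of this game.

First find p, the probability Country 1 plays Enter, from Country 2's indifference between Fight and Accommodate: 4p + 4(1−p) = 3p + 11(1−p), giving p = 7/8.
Since Country 2 is indifferent in equilibrium, Country 2's expected payoff equals the payoff from either column against (7/8, 1/8). Using Fight: 4(7/8) + 4(1/8) = 4.

4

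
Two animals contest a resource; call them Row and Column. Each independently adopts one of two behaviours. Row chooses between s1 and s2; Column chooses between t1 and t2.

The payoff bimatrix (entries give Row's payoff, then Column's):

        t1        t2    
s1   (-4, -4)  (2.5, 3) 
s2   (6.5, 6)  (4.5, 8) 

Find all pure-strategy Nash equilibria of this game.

(s1, t1): Row prefers s2 (6.5 > -4); Column prefers t2 (3 > -4) — not an equilibrium.
(s1, t2): Row prefers s2 (4.5 > 2.5) — not an equilibrium.
(s2, t1): Column prefers t2 (8 > 6) — not an equilibrium.
(s2, t2): Row gets 4.5 ≥ 2.5 from s1, and Column gets 8 ≥ 6 from t1 — Nash equilibrium.

(s2, t2)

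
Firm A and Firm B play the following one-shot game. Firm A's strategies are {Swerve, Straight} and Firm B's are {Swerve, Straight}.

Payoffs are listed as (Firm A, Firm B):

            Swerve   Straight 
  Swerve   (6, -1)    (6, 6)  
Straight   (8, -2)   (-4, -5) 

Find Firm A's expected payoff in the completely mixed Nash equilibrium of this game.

First find q, the probability Firm B plays Swerve, from Firm A's indifference between Swerve and Straight: 6q + 6(1−q) = 8q − 4(1−q), giving q = 5/6.
Since Firm A is indifferent in equilibrium, Firm A's expected payoff equals the payoff from either row against (5/6, 1/6). Using Swerve: 6(5/6) + 6(1/6) = 6.

6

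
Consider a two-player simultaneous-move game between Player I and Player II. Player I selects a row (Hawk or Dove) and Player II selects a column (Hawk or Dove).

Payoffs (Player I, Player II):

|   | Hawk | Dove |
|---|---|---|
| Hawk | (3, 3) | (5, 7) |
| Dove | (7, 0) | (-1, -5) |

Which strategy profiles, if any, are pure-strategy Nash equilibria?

(Hawk, Hawk): Player I prefers Dove (7 > 3); Player II prefers Dove (7 > 3) — not an equilibrium.
(Hawk, Dove): Player I gets 5 ≥ -1 from Dove, and Player II gets 7 ≥ 3 from Hawk — Nash equilibrium.
(Dove, Hawk): Player I gets 7 ≥ 3 from Hawk, and Player II gets 0 ≥ -5 from Dove — Nash equilibrium.
(Dove, Dove): Player I prefers Hawk (5 > -1); Player II prefers Hawk (0 > -5) — not an equilibrium.

(Hawk, Dove) and (Dove, Hawk)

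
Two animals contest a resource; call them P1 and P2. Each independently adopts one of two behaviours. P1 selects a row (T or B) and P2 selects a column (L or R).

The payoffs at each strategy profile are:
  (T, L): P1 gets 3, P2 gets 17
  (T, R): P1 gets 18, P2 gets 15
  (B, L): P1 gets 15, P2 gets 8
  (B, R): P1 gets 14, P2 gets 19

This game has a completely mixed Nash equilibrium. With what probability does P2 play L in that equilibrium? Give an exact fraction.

1/4

Let c be the probability that P2 plays L. In a completely mixed equilibrium, P1 must be indifferent between T and B.
P1's expected payoff from T is 3c + 18(1−c); from B it is 15c + 14(1−c).
Setting these equal: −15c + 18 = c + 14, so c = 1/4.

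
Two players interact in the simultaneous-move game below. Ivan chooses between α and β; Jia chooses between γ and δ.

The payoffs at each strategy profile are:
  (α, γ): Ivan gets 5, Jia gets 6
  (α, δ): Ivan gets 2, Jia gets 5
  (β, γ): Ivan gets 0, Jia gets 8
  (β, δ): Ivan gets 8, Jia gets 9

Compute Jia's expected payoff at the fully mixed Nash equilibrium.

7

First find x, the probability Ivan plays α, from Jia's indifference between γ and δ: 6x + 8(1−x) = 5x + 9(1−x), giving x = 1/2.
Since Jia is indifferent in equilibrium, Jia's expected payoff equals the payoff from either column against (1/2, 1/2). Using γ: 6(1/2) + 8(1/2) = 7.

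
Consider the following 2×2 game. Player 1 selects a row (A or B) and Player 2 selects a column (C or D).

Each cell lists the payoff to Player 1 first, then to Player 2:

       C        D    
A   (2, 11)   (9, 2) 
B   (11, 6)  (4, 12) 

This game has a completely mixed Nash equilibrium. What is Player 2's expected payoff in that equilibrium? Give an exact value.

First find p, the probability Player 1 plays A, from Player 2's indifference between C and D: 11p + 6(1−p) = 2p + 12(1−p), giving p = 2/5.
Since Player 2 is indifferent in equilibrium, Player 2's expected payoff equals the payoff from either column against (2/5, 3/5). Using C: 11(2/5) + 6(3/5) = 8.

8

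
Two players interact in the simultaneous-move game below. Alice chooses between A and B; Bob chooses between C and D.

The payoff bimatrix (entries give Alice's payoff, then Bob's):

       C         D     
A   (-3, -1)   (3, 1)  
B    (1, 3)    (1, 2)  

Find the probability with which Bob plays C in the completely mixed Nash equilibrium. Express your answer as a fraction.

Let q be the probability that Bob plays C. In a completely mixed equilibrium, Alice must be indifferent between A and B.
Alice's expected payoff from A is −3q + 3(1−q); from B it is q + (1−q).
Setting these equal: −6q + 3 = 1, so q = 1/3.

1/3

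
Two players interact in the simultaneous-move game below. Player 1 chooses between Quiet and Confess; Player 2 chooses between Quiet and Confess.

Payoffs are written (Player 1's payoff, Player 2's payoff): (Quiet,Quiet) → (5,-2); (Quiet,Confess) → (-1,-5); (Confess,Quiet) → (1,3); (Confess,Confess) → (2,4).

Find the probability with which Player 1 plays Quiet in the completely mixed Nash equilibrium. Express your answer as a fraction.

Let x be the probability that Player 1 plays Quiet. In a completely mixed equilibrium, Player 2 must be indifferent between Quiet and Confess.
Player 2's expected payoff from Quiet is −2x + 3(1−x); from Confess it is −5x + 4(1−x).
Setting these equal: −5x + 3 = −9x + 4, so x = 1/4.

1/4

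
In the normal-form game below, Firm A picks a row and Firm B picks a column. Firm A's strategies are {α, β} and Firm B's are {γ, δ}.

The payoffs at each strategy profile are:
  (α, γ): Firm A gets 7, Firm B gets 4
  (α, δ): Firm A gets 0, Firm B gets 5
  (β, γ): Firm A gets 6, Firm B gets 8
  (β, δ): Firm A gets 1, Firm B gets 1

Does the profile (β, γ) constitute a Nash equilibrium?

No

At (β, γ), Firm A earns 6; switching to α would give 7, so Firm A would deviate.
Firm B earns 8; switching to δ would give 1, so Firm B has no profitable deviation.
Since at least one player can profitably deviate, this is not a Nash equilibrium.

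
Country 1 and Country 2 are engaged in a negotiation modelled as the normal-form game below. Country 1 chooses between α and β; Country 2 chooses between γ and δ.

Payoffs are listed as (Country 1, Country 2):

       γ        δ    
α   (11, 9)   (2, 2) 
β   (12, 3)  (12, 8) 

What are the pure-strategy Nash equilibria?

(β, δ)

(α, γ): Country 1 prefers β (12 > 11) — not an equilibrium.
(α, δ): Country 1 prefers β (12 > 2); Country 2 prefers γ (9 > 2) — not an equilibrium.
(β, γ): Country 2 prefers δ (8 > 3) — not an equilibrium.
(β, δ): Country 1 gets 12 ≥ 2 from α, and Country 2 gets 8 ≥ 3 from γ — Nash equilibrium.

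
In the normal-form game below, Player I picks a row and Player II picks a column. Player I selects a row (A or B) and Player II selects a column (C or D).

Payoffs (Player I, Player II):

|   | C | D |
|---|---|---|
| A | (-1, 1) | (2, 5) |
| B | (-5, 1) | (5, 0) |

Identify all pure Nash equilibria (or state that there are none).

none

(A, C): Player II prefers D (5 > 1) — not an equilibrium.
(A, D): Player I prefers B (5 > 2) — not an equilibrium.
(B, C): Player I prefers A (-1 > -5) — not an equilibrium.
(B, D): Player II prefers C (1 > 0) — not an equilibrium.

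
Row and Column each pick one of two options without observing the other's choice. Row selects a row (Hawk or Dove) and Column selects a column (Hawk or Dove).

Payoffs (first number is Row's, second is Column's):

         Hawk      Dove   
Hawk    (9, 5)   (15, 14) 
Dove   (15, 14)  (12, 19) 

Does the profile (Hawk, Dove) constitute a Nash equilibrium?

Yes

At (Hawk, Dove), Row earns 15; switching to Dove would give 12, so Row has no profitable deviation.
Column earns 14; switching to Hawk would give 5, so Column has no profitable deviation.
Neither player can gain by a unilateral deviation, so this profile is a Nash equilibrium.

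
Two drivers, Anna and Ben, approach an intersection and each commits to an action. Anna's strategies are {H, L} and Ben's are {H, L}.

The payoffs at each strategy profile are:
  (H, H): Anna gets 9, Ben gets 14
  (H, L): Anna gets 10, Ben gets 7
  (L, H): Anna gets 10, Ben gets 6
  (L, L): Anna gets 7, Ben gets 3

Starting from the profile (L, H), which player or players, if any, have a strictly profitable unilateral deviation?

Anna at (L, H) earns 10; deviating to H yields 9 — not better.
Ben earns 6; deviating to L yields 3 — not better.
Neither player can strictly improve; the profile is a Nash equilibrium.

Neither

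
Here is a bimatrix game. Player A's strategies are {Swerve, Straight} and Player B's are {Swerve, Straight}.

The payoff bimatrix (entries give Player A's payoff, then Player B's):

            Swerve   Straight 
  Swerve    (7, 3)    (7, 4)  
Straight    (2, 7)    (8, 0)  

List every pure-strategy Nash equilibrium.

(Swerve, Swerve): Player B prefers Straight (4 > 3) — not an equilibrium.
(Swerve, Straight): Player A prefers Straight (8 > 7) — not an equilibrium.
(Straight, Swerve): Player A prefers Swerve (7 > 2) — not an equilibrium.
(Straight, Straight): Player B prefers Swerve (7 > 0) — not an equilibrium.

none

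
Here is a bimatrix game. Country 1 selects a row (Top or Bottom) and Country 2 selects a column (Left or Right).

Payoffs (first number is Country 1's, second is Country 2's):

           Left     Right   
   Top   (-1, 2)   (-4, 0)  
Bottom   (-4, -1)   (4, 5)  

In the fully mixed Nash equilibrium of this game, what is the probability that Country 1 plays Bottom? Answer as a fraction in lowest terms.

1/4

Let r be the probability that Country 1 plays Top. In a completely mixed equilibrium, Country 2 must be indifferent between Left and Right.
Country 2's expected payoff from Left is 2r − (1−r); from Right it is 5(1−r).
Setting these equal: 3r − 1 = −5r + 5, so r = 3/4.
Therefore Country 1 plays Bottom with probability 1 − 3/4 = 1/4.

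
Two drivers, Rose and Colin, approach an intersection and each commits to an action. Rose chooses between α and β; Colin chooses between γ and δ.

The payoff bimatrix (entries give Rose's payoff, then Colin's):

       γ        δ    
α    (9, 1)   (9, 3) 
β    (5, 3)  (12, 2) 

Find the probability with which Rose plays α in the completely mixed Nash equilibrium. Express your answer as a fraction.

Let p be the probability that Rose plays α. In a completely mixed equilibrium, Colin must be indifferent between γ and δ.
Colin's expected payoff from γ is p + 3(1−p); from δ it is 3p + 2(1−p).
Setting these equal: −2p + 3 = p + 2, so p = 1/3.

1/3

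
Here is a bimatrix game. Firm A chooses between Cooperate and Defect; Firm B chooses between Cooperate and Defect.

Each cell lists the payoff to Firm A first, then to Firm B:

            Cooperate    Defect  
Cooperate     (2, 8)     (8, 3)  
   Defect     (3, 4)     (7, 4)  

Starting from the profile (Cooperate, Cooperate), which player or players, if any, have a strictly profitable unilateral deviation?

Firm A at (Cooperate, Cooperate) earns 2; deviating to Defect yields 3 — a strict improvement.
Firm B earns 8; deviating to Defect yields 3 — not better.
Only Firm A has a strictly profitable deviation.

Firm A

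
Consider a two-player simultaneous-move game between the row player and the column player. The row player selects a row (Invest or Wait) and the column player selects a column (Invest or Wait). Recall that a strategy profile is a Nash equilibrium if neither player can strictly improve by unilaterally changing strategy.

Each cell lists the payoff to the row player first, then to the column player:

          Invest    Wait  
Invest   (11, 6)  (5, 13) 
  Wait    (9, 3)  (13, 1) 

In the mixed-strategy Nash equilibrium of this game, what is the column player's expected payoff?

First find p, the probability the row player plays Invest, from the column player's indifference between Invest and Wait: 6p + 3(1−p) = 13p + (1−p), giving p = 2/9.
Since the column player is indifferent in equilibrium, the column player's expected payoff equals the payoff from either column against (2/9, 7/9). Using Invest: 6(2/9) + 3(7/9) = 11/3.

11/3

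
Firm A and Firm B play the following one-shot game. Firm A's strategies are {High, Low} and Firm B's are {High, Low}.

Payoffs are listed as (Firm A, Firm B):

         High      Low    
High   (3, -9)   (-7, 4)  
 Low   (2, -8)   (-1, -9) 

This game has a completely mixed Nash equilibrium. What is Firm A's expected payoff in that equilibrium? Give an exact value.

First find q, the probability Firm B plays High, from Firm A's indifference between High and Low: 3q − 7(1−q) = 2q − (1−q), giving q = 6/7.
Since Firm A is indifferent in equilibrium, Firm A's expected payoff equals the payoff from either row against (6/7, 1/7). Using High: 3(6/7) − 7(1/7) = 11/7.

11/7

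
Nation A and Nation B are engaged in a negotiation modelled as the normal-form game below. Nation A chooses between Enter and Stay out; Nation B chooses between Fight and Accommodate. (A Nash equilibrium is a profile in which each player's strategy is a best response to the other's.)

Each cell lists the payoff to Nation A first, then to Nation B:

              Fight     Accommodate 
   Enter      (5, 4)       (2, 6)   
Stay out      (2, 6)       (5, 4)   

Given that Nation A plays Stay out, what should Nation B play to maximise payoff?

Fight

Against Stay out, Nation B earns 6 from Fight and 4 from Accommodate.
So Fight is the best response.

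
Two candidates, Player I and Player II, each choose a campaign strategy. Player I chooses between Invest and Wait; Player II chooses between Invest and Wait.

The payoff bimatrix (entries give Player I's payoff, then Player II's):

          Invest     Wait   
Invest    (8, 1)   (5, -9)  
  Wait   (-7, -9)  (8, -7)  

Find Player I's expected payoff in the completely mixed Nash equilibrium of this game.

11/2

First find q, the probability Player II plays Invest, from Player I's indifference between Invest and Wait: 8q + 5(1−q) = −7q + 8(1−q), giving q = 1/6.
Since Player I is indifferent in equilibrium, Player I's expected payoff equals the payoff from either row against (1/6, 5/6). Using Invest: 8(1/6) + 5(5/6) = 11/2.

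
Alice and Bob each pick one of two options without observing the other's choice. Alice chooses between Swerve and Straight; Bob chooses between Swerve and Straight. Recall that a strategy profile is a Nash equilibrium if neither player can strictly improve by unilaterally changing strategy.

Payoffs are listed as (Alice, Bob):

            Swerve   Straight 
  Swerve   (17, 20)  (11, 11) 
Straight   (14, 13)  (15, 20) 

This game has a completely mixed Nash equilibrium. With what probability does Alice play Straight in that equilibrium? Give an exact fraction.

9/16

Let x be the probability that Alice plays Swerve. In a completely mixed equilibrium, Bob must be indifferent between Swerve and Straight.
Bob's expected payoff from Swerve is 20x + 13(1−x); from Straight it is 11x + 20(1−x).
Setting these equal: 7x + 13 = −9x + 20, so x = 7/16.
Therefore Alice plays Straight with probability 1 − 7/16 = 9/16.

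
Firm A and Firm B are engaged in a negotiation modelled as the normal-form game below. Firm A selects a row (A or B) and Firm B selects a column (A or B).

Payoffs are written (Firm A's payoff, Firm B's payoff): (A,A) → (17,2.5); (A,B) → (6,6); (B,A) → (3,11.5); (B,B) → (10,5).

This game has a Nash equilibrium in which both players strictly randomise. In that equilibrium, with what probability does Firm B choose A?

2/9

Let c be the probability that Firm B plays A. In a completely mixed equilibrium, Firm A must be indifferent between A and B.
Firm A's expected payoff from A is 17c + 6(1−c); from B it is 3c + 10(1−c).
Setting these equal: 11c + 6 = −7c + 10, so c = 2/9.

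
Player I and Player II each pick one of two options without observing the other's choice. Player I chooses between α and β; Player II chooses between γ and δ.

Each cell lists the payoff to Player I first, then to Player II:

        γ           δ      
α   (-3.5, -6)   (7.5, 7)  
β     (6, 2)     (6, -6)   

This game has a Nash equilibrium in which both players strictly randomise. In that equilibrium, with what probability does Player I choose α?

Let r be the probability that Player I plays α. In a completely mixed equilibrium, Player II must be indifferent between γ and δ.
Player II's expected payoff from γ is −6r + 2(1−r); from δ it is 7r − 6(1−r).
Setting these equal: −8r + 2 = 13r − 6, so r = 8/21.

8/21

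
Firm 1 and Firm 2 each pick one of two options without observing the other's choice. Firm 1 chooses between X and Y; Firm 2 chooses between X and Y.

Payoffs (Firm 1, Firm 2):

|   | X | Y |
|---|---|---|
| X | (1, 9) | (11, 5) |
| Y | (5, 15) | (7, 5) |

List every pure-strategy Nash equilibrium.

(X, X): Firm 1 prefers Y (5 > 1) — not an equilibrium.
(X, Y): Firm 2 prefers X (9 > 5) — not an equilibrium.
(Y, X): Firm 1 gets 5 ≥ 1 from X, and Firm 2 gets 15 ≥ 5 from Y — Nash equilibrium.
(Y, Y): Firm 1 prefers X (11 > 7); Firm 2 prefers X (15 > 5) — not an equilibrium.

(Y, X)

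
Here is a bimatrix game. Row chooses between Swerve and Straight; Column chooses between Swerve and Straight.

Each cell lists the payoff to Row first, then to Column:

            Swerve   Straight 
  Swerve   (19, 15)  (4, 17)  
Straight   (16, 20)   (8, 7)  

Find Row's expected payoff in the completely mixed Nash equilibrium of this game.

88/7

First find q, the probability Column plays Swerve, from Row's indifference between Swerve and Straight: 19q + 4(1−q) = 16q + 8(1−q), giving q = 4/7.
Since Row is indifferent in equilibrium, Row's expected payoff equals the payoff from either row against (4/7, 3/7). Using Swerve: 19(4/7) + 4(3/7) = 88/7.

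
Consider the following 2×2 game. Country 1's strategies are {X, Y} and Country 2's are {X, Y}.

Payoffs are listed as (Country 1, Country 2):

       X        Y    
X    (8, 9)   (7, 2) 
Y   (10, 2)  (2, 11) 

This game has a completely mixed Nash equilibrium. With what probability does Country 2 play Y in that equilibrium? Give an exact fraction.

2/7

Let q be the probability that Country 2 plays X. In a completely mixed equilibrium, Country 1 must be indifferent between X and Y.
Country 1's expected payoff from X is 8q + 7(1−q); from Y it is 10q + 2(1−q).
Setting these equal: q + 7 = 8q + 2, so q = 5/7.
Therefore Country 2 plays Y with probability 1 − 5/7 = 2/7.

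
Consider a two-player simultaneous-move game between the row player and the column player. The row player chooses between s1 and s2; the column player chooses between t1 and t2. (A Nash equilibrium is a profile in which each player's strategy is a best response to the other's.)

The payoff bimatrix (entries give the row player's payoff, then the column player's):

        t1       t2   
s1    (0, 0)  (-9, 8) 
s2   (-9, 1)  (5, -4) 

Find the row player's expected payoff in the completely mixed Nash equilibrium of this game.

First find y, the probability the column player plays t1, from the row player's indifference between s1 and s2: −9(1−y) = −9y + 5(1−y), giving y = 14/23.
Since the row player is indifferent in equilibrium, the row player's expected payoff equals the payoff from either row against (14/23, 9/23). Using s1: −9(9/23) = -81/23.

-81/23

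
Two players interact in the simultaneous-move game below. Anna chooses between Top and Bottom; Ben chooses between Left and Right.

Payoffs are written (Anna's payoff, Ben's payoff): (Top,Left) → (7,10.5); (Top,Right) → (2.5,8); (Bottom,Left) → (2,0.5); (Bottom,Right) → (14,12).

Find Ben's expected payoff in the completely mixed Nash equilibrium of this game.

First find x, the probability Anna plays Top, from Ben's indifference between Left and Right: 10.5x + 0.5(1−x) = 8x + 12(1−x), giving x = 23/28.
Since Ben is indifferent in equilibrium, Ben's expected payoff equals the payoff from either column against (23/28, 5/28). Using Left: 10.5(23/28) + 0.5(5/28) = 61/7.

61/7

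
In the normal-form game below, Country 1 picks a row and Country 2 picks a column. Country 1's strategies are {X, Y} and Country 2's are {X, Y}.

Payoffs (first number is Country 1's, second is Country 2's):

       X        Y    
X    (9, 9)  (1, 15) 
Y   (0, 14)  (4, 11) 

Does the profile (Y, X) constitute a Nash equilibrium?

At (Y, X), Country 1 earns 0; switching to X would give 9, so Country 1 would deviate.
Country 2 earns 14; switching to Y would give 11, so Country 2 has no profitable deviation.
Since at least one player can profitably deviate, this is not a Nash equilibrium.

No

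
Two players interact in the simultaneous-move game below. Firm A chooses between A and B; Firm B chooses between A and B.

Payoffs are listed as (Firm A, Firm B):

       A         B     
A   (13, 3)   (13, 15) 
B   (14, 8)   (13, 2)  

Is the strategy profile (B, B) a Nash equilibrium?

No

At (B, B), Firm A earns 13; switching to A would give 13, so Firm A has no profitable deviation.
Firm B earns 2; switching to A would give 8, so Firm B would deviate.
Since at least one player can profitably deviate, this is not a Nash equilibrium.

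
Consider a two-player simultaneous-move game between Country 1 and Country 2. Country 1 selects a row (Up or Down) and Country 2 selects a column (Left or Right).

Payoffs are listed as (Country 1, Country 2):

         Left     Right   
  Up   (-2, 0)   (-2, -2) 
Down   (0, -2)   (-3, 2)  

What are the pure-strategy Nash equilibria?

(Up, Left): Country 1 prefers Down (0 > -2) — not an equilibrium.
(Up, Right): Country 2 prefers Left (0 > -2) — not an equilibrium.
(Down, Left): Country 2 prefers Right (2 > -2) — not an equilibrium.
(Down, Right): Country 1 prefers Up (-2 > -3) — not an equilibrium.

none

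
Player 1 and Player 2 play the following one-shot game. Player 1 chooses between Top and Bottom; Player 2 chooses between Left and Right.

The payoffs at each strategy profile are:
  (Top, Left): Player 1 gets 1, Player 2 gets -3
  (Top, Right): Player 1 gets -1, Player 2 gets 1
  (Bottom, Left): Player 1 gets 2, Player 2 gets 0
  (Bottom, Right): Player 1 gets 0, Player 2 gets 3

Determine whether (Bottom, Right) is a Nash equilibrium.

Yes

At (Bottom, Right), Player 1 earns 0; switching to Top would give -1, so Player 1 has no profitable deviation.
Player 2 earns 3; switching to Left would give 0, so Player 2 has no profitable deviation.
Neither player can gain by a unilateral deviation, so this profile is a Nash equilibrium.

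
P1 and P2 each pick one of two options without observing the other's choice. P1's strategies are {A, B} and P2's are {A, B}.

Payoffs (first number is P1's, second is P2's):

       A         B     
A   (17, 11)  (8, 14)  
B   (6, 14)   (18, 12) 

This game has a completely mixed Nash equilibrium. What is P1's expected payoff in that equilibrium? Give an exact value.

First find q, the probability P2 plays A, from P1's indifference between A and B: 17q + 8(1−q) = 6q + 18(1−q), giving q = 10/21.
Since P1 is indifferent in equilibrium, P1's expected payoff equals the payoff from either row against (10/21, 11/21). Using A: 17(10/21) + 8(11/21) = 86/7.

86/7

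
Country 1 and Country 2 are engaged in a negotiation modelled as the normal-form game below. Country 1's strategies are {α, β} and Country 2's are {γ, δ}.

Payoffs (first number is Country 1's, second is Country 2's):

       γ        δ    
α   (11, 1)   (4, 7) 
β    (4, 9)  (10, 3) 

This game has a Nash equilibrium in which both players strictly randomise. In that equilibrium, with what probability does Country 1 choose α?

1/2

Let r be the probability that Country 1 plays α. In a completely mixed equilibrium, Country 2 must be indifferent between γ and δ.
Country 2's expected payoff from γ is r + 9(1−r); from δ it is 7r + 3(1−r).
Setting these equal: −8r + 9 = 4r + 3, so r = 1/2.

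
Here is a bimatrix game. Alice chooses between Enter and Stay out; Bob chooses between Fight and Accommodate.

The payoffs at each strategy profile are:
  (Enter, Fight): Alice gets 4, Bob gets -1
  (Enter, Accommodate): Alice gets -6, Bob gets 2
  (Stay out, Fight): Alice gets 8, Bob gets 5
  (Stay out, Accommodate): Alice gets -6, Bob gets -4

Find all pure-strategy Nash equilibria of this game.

(Enter, Fight): Alice prefers Stay out (8 > 4); Bob prefers Accommodate (2 > -1) — not an equilibrium.
(Enter, Accommodate): Alice gets -6 ≥ -6 from Stay out, and Bob gets 2 ≥ -1 from Fight — Nash equilibrium.
(Stay out, Fight): Alice gets 8 ≥ 4 from Enter, and Bob gets 5 ≥ -4 from Accommodate — Nash equilibrium.
(Stay out, Accommodate): Bob prefers Fight (5 > -4) — not an equilibrium.

(Enter, Accommodate) and (Stay out, Fight)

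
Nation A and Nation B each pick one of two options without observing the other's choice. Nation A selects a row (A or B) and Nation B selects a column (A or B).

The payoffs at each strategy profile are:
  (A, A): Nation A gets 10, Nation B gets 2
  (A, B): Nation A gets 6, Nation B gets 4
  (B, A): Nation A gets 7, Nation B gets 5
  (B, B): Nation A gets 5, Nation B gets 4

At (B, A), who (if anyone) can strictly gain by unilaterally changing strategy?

Nation A

Nation A at (B, A) earns 7; deviating to A yields 10 — a strict improvement.
Nation B earns 5; deviating to B yields 4 — not better.
Only Nation A has a strictly profitable deviation.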